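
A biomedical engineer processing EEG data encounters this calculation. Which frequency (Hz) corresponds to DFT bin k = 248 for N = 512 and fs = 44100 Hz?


Frequency of DFT bin k:
f_k = k * fs / N
    = 248 * 44100 / 512
    = 10936800 / 512
    = 21360.938 Hz

21360.938 Hz


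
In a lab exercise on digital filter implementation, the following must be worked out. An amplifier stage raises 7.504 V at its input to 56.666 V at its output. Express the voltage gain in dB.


Voltage gain in dB:
G = 20 * log10(Vout / Vin)
  = 20 * log10(56.666 / 7.504)
  = 20 * log10(7.551439)
  = 20 * 0.87803
  = 17.56 dB

17.56 dB


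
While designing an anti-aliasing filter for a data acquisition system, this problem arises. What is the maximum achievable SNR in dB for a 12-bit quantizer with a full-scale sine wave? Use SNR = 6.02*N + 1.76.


Theoretical SNR for a full-scale sinusoid:
SNR = 6.02 * N + 1.76
    = 6.02 * 12 + 1.76
    = 72.24 + 1.76
    = 74.0 dB

74.0 dB


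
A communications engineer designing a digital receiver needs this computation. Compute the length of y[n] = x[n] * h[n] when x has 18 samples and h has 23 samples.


Linear convolution output length:
L = N + M - 1
  = 18 + 23 - 1
  = 40 samples

40


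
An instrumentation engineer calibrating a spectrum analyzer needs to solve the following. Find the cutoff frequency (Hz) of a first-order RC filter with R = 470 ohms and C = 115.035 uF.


Cutoff frequency of a first-order RC filter:
fc = 1 / (2 * pi * R * C)
C = 115.035 uF = 0.000115035 F
fc = 1 / (2 * pi * 470 * 0.000115035)
   = 1 / 0.33970952425136
   = 2.943691 Hz

2.943691 Hz


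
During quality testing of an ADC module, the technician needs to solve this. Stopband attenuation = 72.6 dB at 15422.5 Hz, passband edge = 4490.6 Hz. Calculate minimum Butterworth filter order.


Butterworth filter order formula:
n = log10(10^(A/10) - 1) / (2 * log10(f_stop/f_pass))
10^(72.6/10) - 1 = 18197007.5861
f_stop/f_pass = 15422.5 / 4490.6 = 3.4344
n = 6.7743 -> ceil = 7

7


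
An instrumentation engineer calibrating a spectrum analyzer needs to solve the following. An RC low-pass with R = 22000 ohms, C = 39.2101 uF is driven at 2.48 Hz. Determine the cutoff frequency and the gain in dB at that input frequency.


Step 1 — cutoff frequency:
fc = 1 / (2*pi*R*C)
C = 39.2101 uF = 3.92101e-05 F
fc = 1 / (2*pi*22000*3.92101e-05)
   = 0.184501 Hz

Step 2 — magnitude at f = 2.48 Hz:
|H(f)| = 1 / sqrt(1 + (f/fc)^2)
f/fc = 2.48 / 0.184501 = 13.441662
|H| = 1 / sqrt(1 + 180.678277) = 0.0741905
|H|_dB = 20*log10(0.0741905) = -22.59 dB

fc = 0.184501 Hz; |H(2.48 Hz)| = -22.59 dB


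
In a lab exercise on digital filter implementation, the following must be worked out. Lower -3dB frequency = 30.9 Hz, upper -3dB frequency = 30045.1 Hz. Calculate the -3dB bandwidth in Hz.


Bandwidth is the difference of -3dB frequencies:
BW = f_high - f_low
   = 30045.1 - 30.9
   = 30014.2 Hz

30014.2 Hz


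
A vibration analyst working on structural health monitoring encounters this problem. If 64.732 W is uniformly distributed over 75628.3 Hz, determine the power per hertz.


Power spectral density:
PSD = P / BW
    = 64.732 / 75628.3
    = 0.00085592 W/Hz

0.00085592 W/Hz


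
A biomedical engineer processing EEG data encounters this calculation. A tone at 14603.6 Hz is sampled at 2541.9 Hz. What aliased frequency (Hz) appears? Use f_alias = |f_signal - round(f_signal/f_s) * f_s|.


Compute the nearest integer multiple of fs to the signal:
n = round(14603.6 / 2541.9) = 6
f_alias = |14603.6 - 6 * 2541.9|
        = |14603.6 - 15251.4|
        = 647.8 Hz

647.8


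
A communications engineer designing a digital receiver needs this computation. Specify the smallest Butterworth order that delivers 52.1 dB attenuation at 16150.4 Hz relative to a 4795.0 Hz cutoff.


Butterworth filter order formula:
n = log10(10^(A/10) - 1) / (2 * log10(f_stop/f_pass))
10^(52.1/10) - 1 = 162180.0097
f_stop/f_pass = 16150.4 / 4795.0 = 3.3682
n = 4.9394 -> ceil = 5

5


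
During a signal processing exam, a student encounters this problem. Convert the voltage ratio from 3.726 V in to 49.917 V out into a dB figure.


Voltage gain in dB:
G = 20 * log10(Vout / Vin)
  = 20 * log10(49.917 / 3.726)
  = 20 * log10(13.39694)
  = 20 * 1.127006
  = 22.54 dB

22.54 dB


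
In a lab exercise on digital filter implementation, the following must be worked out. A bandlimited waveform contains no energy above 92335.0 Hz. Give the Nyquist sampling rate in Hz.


The Nyquist rate is twice the maximum frequency component.
fs_min = 2 * fmax
      = 2 * 92335.0
      = 184670.0 Hz

184670.0


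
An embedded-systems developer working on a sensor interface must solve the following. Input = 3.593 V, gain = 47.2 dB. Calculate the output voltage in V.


Output voltage from dB gain:
V_out = V_in * 10^(gain_dB / 20)
      = 3.593 * 10^(47.2 / 20)
      = 3.593 * 229.086765
      = 823.1087 V

823.1087 V


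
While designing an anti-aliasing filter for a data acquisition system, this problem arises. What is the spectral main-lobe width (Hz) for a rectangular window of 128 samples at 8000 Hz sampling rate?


Main lobe width for a rectangular window:
Width = 2 * fs / N
      = 2 * 8000 / 128
      = 16000 / 128
      = 125.0 Hz

125.0 Hz


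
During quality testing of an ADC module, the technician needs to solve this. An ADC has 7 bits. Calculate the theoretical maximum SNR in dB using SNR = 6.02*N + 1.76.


Theoretical SNR for a full-scale sinusoid:
SNR = 6.02 * N + 1.76
    = 6.02 * 7 + 1.76
    = 42.14 + 1.76
    = 43.9 dB

43.9 dB


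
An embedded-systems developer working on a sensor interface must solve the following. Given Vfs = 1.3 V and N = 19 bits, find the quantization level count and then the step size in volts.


Step 1 — number of quantization levels:
L = 2^N = 2^19 = 524288

Step 2 — LSB step size:
delta = Vfs / L
      = 1.3 / 524288
      = 2.48e-06 V

Levels = 524288; step size = 2.48e-06 V


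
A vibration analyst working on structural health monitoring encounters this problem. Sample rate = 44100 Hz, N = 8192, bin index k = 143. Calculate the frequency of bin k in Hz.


Frequency of DFT bin k:
f_k = k * fs / N
    = 143 * 44100 / 8192
    = 6306300 / 8192
    = 769.812 Hz

769.812 Hz


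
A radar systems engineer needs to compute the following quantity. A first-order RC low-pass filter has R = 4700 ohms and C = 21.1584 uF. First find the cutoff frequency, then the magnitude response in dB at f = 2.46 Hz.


Step 1 — cutoff frequency:
fc = 1 / (2*pi*R*C)
C = 21.1584 uF = 2.11584e-05 F
fc = 1 / (2*pi*4700*2.11584e-05)
   = 1.60044 Hz

Step 2 — magnitude at f = 2.46 Hz:
|H(f)| = 1 / sqrt(1 + (f/fc)^2)
f/fc = 2.46 / 1.60044 = 1.537077
|H| = 1 / sqrt(1 + 2.362606) = 0.5453333
|H|_dB = 20*log10(0.5453333) = -5.27 dB

fc = 1.60044 Hz; |H(2.46 Hz)| = -5.27 dB


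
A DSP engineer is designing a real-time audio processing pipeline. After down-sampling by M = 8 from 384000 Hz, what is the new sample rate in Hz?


Decimation reduces the sample rate:
fs_out = fs_in / M
       = 384000 / 8
       = 48000.0 Hz

48000.0 Hz


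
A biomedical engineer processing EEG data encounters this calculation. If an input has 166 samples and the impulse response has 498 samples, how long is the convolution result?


Linear convolution output length:
L = N + M - 1
  = 166 + 498 - 1
  = 663 samples

663


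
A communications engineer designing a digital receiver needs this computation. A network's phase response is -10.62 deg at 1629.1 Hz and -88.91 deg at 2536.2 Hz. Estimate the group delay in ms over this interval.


Group delay from phase difference:
tau = -d(phi)/d(omega)
d(phi) = -78.29 deg = -1.366418 rad
d(omega) = 2*pi*(2536.2 - 1629.1) = 5699.4774 rad/s
tau = -(-1.366418) / 5699.4774
    = 0.2397 ms

0.2397 ms


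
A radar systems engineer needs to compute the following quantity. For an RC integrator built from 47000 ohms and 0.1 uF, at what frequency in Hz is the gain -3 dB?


Cutoff frequency of a first-order RC filter:
fc = 1 / (2 * pi * R * C)
C = 0.1 uF = 1e-07 F
fc = 1 / (2 * pi * 47000 * 1e-07)
   = 1 / 0.029530970943744
   = 33.862754 Hz

33.862754 Hz


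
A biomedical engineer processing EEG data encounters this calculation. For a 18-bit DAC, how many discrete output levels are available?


Number of quantization levels = 2^N
= 2^18
= 262144

262144


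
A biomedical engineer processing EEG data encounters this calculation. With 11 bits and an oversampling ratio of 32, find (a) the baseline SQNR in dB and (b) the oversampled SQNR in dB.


Step 1 — baseline SQNR at Nyquist:
SQNR_base = 6.02*N + 1.76
          = 6.02*11 + 1.76
          = 67.98 dB

Step 2 — oversampling processing gain:
G = 10*log10(OSR) = 10*log10(32) = 15.05 dB

Step 3 — total:
SQNR_total = 67.98 + 15.05 = 83.03 dB

Base SQNR = 67.98 dB; oversampled SQNR = 83.03 dB


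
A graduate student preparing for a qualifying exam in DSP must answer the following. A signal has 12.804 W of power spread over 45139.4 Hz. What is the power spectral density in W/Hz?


Power spectral density:
PSD = P / BW
    = 12.804 / 45139.4
    = 0.00028365 W/Hz

0.00028365 W/Hz


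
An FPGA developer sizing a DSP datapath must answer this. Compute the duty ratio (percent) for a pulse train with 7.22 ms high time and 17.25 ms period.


Duty cycle as a percentage:
DC = (t_on / T) * 100
   = (7.22 / 17.25) * 100
   = 0.418551 * 100
   = 41.86 %

41.86 %


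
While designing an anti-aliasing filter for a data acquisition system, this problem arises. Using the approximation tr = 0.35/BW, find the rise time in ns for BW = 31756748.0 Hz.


Rise time from bandwidth relationship:
tr = 0.35 / BW
   = 0.35 / 31756748.0
   = 1.102127963e-08 s
   = 11.0213 ns

11.0213 ns


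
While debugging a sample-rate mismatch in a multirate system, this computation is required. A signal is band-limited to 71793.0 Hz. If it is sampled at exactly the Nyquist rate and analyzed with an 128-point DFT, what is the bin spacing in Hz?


Step 1 — Nyquist sampling rate:
fs = 2 * fmax = 2 * 71793.0 = 143586.0 Hz

Step 2 — DFT bin spacing:
df = fs / N = 143586.0 / 128 = 1121.7656 Hz

1121.7656 Hz


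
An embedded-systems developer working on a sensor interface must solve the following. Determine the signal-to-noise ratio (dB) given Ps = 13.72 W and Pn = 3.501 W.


SNR in decibels:
SNR = 10 * log10(Ps / Pn)
    = 10 * log10(13.72 / 3.501)
    = 10 * log10(3.9189)
    = 10 * 0.5932
    = 5.93 dB

5.93 dB


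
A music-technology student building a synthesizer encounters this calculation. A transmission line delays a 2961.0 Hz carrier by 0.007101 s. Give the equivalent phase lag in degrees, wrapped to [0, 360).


Phase shift from frequency and time delay:
phi = 360 * f * t_delay
    = 360 * 2961.0 * 0.007101
    = 7569.38 degrees
    mod 360 = 9.38 degrees

9.38 degrees


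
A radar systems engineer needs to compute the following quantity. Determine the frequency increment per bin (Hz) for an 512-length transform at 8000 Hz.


DFT frequency resolution:
df = fs / N
   = 8000 / 512
   = 15.625 Hz

15.625 Hz


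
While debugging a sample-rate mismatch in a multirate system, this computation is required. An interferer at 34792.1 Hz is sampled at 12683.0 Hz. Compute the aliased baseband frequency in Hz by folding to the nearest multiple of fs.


Compute the nearest integer multiple of fs to the signal:
n = round(34792.1 / 12683.0) = 3
f_alias = |34792.1 - 3 * 12683.0|
        = |34792.1 - 38049.0|
        = 3256.9 Hz

3256.9


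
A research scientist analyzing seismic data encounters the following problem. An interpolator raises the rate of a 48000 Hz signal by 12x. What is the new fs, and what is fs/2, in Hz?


Step 1 — output sample rate after interpolation by L:
fs_out = L * fs_in = 12 * 48000 = 576000 Hz

Step 2 — Nyquist frequency of the output stream:
f_Nyq = fs_out / 2 = 576000 / 2 = 288000.0 Hz

fs_out = 576000 Hz; f_Nyquist = 288000.0 Hz


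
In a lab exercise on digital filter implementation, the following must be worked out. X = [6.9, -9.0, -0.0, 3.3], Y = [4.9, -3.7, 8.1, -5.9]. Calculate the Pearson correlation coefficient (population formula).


Pearson correlation coefficient (population):
r = cov(X,Y) / (std(X) * std(Y))
Mean X = 0.3, Mean Y = 0.85
Cov(X,Y) = 11.655
Std(X) = 5.897881, Std(Y) = 5.814422
r = 0.3399

0.3399


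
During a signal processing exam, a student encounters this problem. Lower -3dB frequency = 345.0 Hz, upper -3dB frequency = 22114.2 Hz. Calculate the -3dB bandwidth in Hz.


Bandwidth is the difference of -3dB frequencies:
BW = f_high - f_low
   = 22114.2 - 345.0
   = 21769.2 Hz

21769.2 Hz


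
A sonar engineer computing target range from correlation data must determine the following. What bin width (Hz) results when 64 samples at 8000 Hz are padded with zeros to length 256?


Frequency resolution after zero-padding:
N_padded = 64 * 4 = 256
df = fs / N_padded
   = 8000 / 256
   = 31.25 Hz

31.25 Hz


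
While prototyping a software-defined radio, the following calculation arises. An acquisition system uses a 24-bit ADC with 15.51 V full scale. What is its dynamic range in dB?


Dynamic range from full-scale to LSB:
V_min = V_max / 2^bits = 15.51 / 2^24
DR = 20 * log10(V_max / V_min)
   = 20 * log10(2^24)
   = 20 * 24 * log10(2)
   = 144.49 dB

144.49 dB


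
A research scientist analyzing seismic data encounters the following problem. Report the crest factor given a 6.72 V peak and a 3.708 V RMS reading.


Crest factor is the ratio of peak to RMS:
CF = V_peak / V_rms
   = 6.72 / 3.708
   = 1.8123

1.8123


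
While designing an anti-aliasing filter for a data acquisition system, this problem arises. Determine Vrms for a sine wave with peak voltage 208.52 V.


RMS voltage for a sinusoidal waveform:
V_rms = V_peak / sqrt(2)
      = 208.52 / 1.414214
      = 147.446 V

147.446 V


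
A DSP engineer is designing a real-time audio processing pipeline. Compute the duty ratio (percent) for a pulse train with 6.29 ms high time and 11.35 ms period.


Duty cycle as a percentage:
DC = (t_on / T) * 100
   = (6.29 / 11.35) * 100
   = 0.554185 * 100
   = 55.42 %

55.42 %


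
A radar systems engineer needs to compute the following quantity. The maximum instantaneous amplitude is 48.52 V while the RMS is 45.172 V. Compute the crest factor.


Crest factor is the ratio of peak to RMS:
CF = V_peak / V_rms
   = 48.52 / 45.172
   = 1.0741

1.0741


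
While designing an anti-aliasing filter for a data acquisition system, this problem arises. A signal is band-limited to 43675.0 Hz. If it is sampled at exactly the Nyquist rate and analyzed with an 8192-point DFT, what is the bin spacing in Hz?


Step 1 — Nyquist sampling rate:
fs = 2 * fmax = 2 * 43675.0 = 87350.0 Hz

Step 2 — DFT bin spacing:
df = fs / N = 87350.0 / 8192 = 10.6628 Hz

10.6628 Hz


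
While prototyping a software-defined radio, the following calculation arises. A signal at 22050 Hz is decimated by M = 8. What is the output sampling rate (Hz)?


Decimation reduces the sample rate:
fs_out = fs_in / M
       = 22050 / 8
       = 2756.25 Hz

2756.25 Hz


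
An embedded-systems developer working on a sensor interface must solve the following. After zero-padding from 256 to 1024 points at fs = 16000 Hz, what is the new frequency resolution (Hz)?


Frequency resolution after zero-padding:
N_padded = 256 * 4 = 1024
df = fs / N_padded
   = 16000 / 1024
   = 15.625 Hz

15.625 Hz


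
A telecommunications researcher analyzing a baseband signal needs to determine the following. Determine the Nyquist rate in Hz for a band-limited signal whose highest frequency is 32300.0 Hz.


The Nyquist rate is twice the maximum frequency component.
fs_min = 2 * fmax
      = 2 * 32300.0
      = 64600.0 Hz

64600.0


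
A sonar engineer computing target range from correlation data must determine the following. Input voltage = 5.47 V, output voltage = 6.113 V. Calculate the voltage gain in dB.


Voltage gain in dB:
G = 20 * log10(Vout / Vin)
  = 20 * log10(6.113 / 5.47)
  = 20 * log10(1.11755)
  = 20 * 0.048267
  = 0.97 dB

0.97 dB


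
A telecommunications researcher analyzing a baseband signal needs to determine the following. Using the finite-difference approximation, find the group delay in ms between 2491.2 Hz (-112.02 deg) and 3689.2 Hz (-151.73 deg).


Group delay from phase difference:
tau = -d(phi)/d(omega)
d(phi) = -39.71 deg = -0.69307 rad
d(omega) = 2*pi*(3689.2 - 2491.2) = 7527.256 rad/s
tau = -(-0.69307) / 7527.256
    = 0.0921 ms

0.0921 ms


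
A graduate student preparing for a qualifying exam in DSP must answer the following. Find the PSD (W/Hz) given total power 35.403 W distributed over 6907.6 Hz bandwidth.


Power spectral density:
PSD = P / BW
    = 35.403 / 6907.6
    = 0.00512522 W/Hz

0.00512522 W/Hz


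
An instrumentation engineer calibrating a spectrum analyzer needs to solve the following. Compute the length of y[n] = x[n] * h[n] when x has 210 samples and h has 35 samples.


Linear convolution output length:
L = N + M - 1
  = 210 + 35 - 1
  = 244 samples

244


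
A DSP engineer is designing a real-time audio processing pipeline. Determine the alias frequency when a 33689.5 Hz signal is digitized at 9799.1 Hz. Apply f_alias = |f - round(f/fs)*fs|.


Compute the nearest integer multiple of fs to the signal:
n = round(33689.5 / 9799.1) = 3
f_alias = |33689.5 - 3 * 9799.1|
        = |33689.5 - 29397.3|
        = 4292.2 Hz

4292.2


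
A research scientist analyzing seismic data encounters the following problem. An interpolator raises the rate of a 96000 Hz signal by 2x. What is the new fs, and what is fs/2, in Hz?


Step 1 — output sample rate after interpolation by L:
fs_out = L * fs_in = 2 * 96000 = 192000 Hz

Step 2 — Nyquist frequency of the output stream:
f_Nyq = fs_out / 2 = 192000 / 2 = 96000.0 Hz

fs_out = 192000 Hz; f_Nyquist = 96000.0 Hz


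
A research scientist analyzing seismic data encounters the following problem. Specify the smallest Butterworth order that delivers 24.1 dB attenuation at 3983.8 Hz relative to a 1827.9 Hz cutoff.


Butterworth filter order formula:
n = log10(10^(A/10) - 1) / (2 * log10(f_stop/f_pass))
10^(24.1/10) - 1 = 256.0396
f_stop/f_pass = 3983.8 / 1827.9 = 2.1794
n = 3.559 -> ceil = 4

4


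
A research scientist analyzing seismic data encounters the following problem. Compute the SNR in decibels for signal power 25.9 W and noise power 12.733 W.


SNR in decibels:
SNR = 10 * log10(Ps / Pn)
    = 10 * log10(25.9 / 12.733)
    = 10 * log10(2.0341)
    = 10 * 0.3084
    = 3.08 dB

3.08 dB


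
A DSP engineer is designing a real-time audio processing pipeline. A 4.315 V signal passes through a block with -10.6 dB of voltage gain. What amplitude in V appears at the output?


Output voltage from dB gain:
V_out = V_in * 10^(gain_dB / 20)
      = 4.315 * 10^(-10.6 / 20)
      = 4.315 * 0.295121
      = 1.2734 V

1.2734 V


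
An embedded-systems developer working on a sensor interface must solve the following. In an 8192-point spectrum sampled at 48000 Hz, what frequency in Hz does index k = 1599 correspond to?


Frequency of DFT bin k:
f_k = k * fs / N
    = 1599 * 48000 / 8192
    = 76752000 / 8192
    = 9369.141 Hz

9369.141 Hz


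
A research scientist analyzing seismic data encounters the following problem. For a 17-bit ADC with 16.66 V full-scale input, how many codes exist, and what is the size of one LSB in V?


Step 1 — number of quantization levels:
L = 2^N = 2^17 = 131072

Step 2 — LSB step size:
delta = Vfs / L
      = 16.66 / 131072
      = 0.00012711 V

Levels = 131072; step size = 0.00012711 V


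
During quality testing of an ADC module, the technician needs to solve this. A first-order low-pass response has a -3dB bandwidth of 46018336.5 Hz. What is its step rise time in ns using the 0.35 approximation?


Rise time from bandwidth relationship:
tr = 0.35 / BW
   = 0.35 / 46018336.5
   = 7.605663886e-09 s
   = 7.6057 ns

7.6057 ns


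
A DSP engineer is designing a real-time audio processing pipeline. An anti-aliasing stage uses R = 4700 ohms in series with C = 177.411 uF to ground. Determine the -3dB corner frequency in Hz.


Cutoff frequency of a first-order RC filter:
fc = 1 / (2 * pi * R * C)
C = 177.411 uF = 0.000177411 F
fc = 1 / (2 * pi * 4700 * 0.000177411)
   = 1 / 5.2391190861006
   = 0.190872 Hz

0.190872 Hz


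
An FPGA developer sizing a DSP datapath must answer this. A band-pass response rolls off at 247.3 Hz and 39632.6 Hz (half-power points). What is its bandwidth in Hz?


Bandwidth is the difference of -3dB frequencies:
BW = f_high - f_low
   = 39632.6 - 247.3
   = 39385.3 Hz

39385.3 Hz


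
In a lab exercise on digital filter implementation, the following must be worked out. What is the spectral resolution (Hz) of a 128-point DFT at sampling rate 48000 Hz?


DFT frequency resolution:
df = fs / N
   = 48000 / 128
   = 375.0 Hz

375.0 Hz


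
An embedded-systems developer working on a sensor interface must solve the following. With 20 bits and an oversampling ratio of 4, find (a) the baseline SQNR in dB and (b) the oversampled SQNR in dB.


Step 1 — baseline SQNR at Nyquist:
SQNR_base = 6.02*N + 1.76
          = 6.02*20 + 1.76
          = 122.16 dB

Step 2 — oversampling processing gain:
G = 10*log10(OSR) = 10*log10(4) = 6.02 dB

Step 3 — total:
SQNR_total = 122.16 + 6.02 = 128.18 dB

Base SQNR = 122.16 dB; oversampled SQNR = 128.18 dB


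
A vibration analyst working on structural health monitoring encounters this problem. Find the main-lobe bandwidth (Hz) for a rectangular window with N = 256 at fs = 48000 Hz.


Main lobe width for a rectangular window:
Width = 2 * fs / N
      = 2 * 48000 / 256
      = 96000 / 256
      = 375.0 Hz

375.0 Hz


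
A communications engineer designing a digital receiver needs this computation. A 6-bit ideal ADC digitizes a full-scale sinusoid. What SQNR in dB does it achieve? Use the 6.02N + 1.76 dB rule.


Theoretical SNR for a full-scale sinusoid:
SNR = 6.02 * N + 1.76
    = 6.02 * 6 + 1.76
    = 36.12 + 1.76
    = 37.88 dB

37.88 dB


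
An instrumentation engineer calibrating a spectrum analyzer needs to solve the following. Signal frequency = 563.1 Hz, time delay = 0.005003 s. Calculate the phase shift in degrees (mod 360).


Phase shift from frequency and time delay:
phi = 360 * f * t_delay
    = 360 * 563.1 * 0.005003
    = 1014.19 degrees
    mod 360 = 294.19 degrees

294.19 degrees


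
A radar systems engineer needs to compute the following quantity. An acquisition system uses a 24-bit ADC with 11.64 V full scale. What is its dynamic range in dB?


Dynamic range from full-scale to LSB:
V_min = V_max / 2^bits = 11.64 / 2^24
DR = 20 * log10(V_max / V_min)
   = 20 * log10(2^24)
   = 20 * 24 * log10(2)
   = 144.49 dB

144.49 dB


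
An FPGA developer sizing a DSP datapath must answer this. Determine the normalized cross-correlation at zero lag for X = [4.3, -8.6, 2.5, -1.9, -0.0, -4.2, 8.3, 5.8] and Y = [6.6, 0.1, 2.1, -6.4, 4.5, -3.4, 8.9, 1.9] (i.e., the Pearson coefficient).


Pearson correlation coefficient (population):
r = cov(X,Y) / (std(X) * std(Y))
Mean X = 0.775, Mean Y = 1.7875
Cov(X,Y) = 16.627188
Std(X) = 5.216261, Std(Y) = 4.717107
r = 0.6757

0.6757


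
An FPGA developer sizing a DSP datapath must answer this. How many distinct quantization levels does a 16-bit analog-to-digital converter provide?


Number of quantization levels = 2^N
= 2^16
= 65536

65536


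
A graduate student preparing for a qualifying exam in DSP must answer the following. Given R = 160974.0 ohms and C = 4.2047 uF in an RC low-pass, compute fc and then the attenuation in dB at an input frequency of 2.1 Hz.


Step 1 — cutoff frequency:
fc = 1 / (2*pi*R*C)
C = 4.2047 uF = 4.2047e-06 F
fc = 1 / (2*pi*160974.0*4.2047e-06)
   = 0.235142 Hz

Step 2 — magnitude at f = 2.1 Hz:
|H(f)| = 1 / sqrt(1 + (f/fc)^2)
f/fc = 2.1 / 0.235142 = 8.930774
|H| = 1 / sqrt(1 + 79.758724) = 0.111277
|H|_dB = 20*log10(0.111277) = -19.07 dB

fc = 0.235142 Hz; |H(2.1 Hz)| = -19.07 dB


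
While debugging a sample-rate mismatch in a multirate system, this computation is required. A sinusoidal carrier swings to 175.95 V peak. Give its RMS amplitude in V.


RMS voltage for a sinusoidal waveform:
V_rms = V_peak / sqrt(2)
      = 175.95 / 1.414214
      = 124.415 V

124.415 V


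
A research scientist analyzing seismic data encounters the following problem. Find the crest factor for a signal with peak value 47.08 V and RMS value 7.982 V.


Crest factor is the ratio of peak to RMS:
CF = V_peak / V_rms
   = 47.08 / 7.982
   = 5.8983

5.8983


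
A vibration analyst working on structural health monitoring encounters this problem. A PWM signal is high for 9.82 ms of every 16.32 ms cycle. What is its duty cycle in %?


Duty cycle as a percentage:
DC = (t_on / T) * 100
   = (9.82 / 16.32) * 100
   = 0.601716 * 100
   = 60.17 %

60.17 %


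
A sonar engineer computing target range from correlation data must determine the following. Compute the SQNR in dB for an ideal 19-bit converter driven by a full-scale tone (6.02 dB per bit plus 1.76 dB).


Theoretical SNR for a full-scale sinusoid:
SNR = 6.02 * N + 1.76
    = 6.02 * 19 + 1.76
    = 114.38 + 1.76
    = 116.14 dB

116.14 dB


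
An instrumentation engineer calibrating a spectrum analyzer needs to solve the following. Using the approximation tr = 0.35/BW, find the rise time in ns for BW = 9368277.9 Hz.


Rise time from bandwidth relationship:
tr = 0.35 / BW
   = 0.35 / 9368277.9
   = 3.736012144e-08 s
   = 37.3601 ns

37.3601 ns


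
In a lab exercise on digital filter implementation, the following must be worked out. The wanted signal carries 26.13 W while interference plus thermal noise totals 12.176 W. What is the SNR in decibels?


SNR in decibels:
SNR = 10 * log10(Ps / Pn)
    = 10 * log10(26.13 / 12.176)
    = 10 * log10(2.146)
    = 10 * 0.3316
    = 3.32 dB

3.32 dB


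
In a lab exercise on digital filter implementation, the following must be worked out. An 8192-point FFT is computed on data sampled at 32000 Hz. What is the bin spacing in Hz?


DFT frequency resolution:
df = fs / N
   = 32000 / 8192
   = 3.9062 Hz

3.9062 Hz


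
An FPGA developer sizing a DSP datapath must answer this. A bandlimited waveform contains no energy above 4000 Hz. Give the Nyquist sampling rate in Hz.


The Nyquist rate is twice the maximum frequency component.
fs_min = 2 * fmax
      = 2 * 4000
      = 8000 Hz

8000


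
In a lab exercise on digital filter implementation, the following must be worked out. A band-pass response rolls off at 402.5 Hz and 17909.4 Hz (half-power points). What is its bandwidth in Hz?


Bandwidth is the difference of -3dB frequencies:
BW = f_high - f_low
   = 17909.4 - 402.5
   = 17506.9 Hz

17506.9 Hz


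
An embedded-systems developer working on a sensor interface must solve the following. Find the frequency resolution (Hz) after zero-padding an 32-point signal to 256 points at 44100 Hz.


Frequency resolution after zero-padding:
N_padded = 32 * 8 = 256
df = fs / N_padded
   = 44100 / 256
   = 172.2656 Hz

172.2656 Hz


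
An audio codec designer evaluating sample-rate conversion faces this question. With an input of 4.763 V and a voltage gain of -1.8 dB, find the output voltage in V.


Output voltage from dB gain:
V_out = V_in * 10^(gain_dB / 20)
      = 4.763 * 10^(-1.8 / 20)
      = 4.763 * 0.812831
      = 3.8715 V

3.8715 V


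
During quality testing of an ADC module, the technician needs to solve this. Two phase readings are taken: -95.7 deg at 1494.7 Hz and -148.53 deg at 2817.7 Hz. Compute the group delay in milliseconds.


Group delay from phase difference:
tau = -d(phi)/d(omega)
d(phi) = -52.83 deg = -0.922057 rad
d(omega) = 2*pi*(2817.7 - 1494.7) = 8312.6542 rad/s
tau = -(-0.922057) / 8312.6542
    = 0.1109 ms

0.1109 ms


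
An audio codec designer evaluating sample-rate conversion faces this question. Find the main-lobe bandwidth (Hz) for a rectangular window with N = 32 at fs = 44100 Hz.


Main lobe width for a rectangular window:
Width = 2 * fs / N
      = 2 * 44100 / 32
      = 88200 / 32
      = 2756.25 Hz

2756.25 Hz


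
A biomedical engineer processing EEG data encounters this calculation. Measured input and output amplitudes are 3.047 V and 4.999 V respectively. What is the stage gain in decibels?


Voltage gain in dB:
G = 20 * log10(Vout / Vin)
  = 20 * log10(4.999 / 3.047)
  = 20 * log10(1.64063)
  = 20 * 0.215011
  = 4.3 dB

4.3 dB


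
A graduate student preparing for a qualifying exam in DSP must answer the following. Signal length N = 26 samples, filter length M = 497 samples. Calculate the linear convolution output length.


Linear convolution output length:
L = N + M - 1
  = 26 + 497 - 1
  = 522 samples

522


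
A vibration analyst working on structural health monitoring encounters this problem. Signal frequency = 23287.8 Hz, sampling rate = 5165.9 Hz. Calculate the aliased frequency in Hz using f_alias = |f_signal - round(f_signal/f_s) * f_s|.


Compute the nearest integer multiple of fs to the signal:
n = round(23287.8 / 5165.9) = 5
f_alias = |23287.8 - 5 * 5165.9|
        = |23287.8 - 25829.5|
        = 2541.7 Hz

2541.7


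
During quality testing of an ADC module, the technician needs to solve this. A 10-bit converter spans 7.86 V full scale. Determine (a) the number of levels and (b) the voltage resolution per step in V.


Step 1 — number of quantization levels:
L = 2^N = 2^10 = 1024

Step 2 — LSB step size:
delta = Vfs / L
      = 7.86 / 1024
      = 0.00767578 V

Levels = 1024; step size = 0.00767578 V


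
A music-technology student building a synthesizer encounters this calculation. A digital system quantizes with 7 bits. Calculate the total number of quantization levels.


Number of quantization levels = 2^N
= 2^7
= 128

128


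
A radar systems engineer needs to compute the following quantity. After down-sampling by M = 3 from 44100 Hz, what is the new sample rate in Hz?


Decimation reduces the sample rate:
fs_out = fs_in / M
       = 44100 / 3
       = 14700.0 Hz

14700.0 Hz


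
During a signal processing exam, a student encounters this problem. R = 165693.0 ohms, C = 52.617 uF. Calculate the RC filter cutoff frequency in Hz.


Cutoff frequency of a first-order RC filter:
fc = 1 / (2 * pi * R * C)
C = 52.617 uF = 5.2617e-05 F
fc = 1 / (2 * pi * 165693.0 * 5.2617e-05)
   = 1 / 54.778497052185
   = 0.018255 Hz

0.018255 Hz


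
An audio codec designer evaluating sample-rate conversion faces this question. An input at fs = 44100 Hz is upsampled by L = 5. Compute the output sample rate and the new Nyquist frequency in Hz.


Step 1 — output sample rate after interpolation by L:
fs_out = L * fs_in = 5 * 44100 = 220500 Hz

Step 2 — Nyquist frequency of the output stream:
f_Nyq = fs_out / 2 = 220500 / 2 = 110250.0 Hz

fs_out = 220500 Hz; f_Nyquist = 110250.0 Hz


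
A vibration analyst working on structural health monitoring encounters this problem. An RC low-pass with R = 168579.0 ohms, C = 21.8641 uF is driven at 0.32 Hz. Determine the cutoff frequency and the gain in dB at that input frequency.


Step 1 — cutoff frequency:
fc = 1 / (2*pi*R*C)
C = 21.8641 uF = 2.18641e-05 F
fc = 1 / (2*pi*168579.0*2.18641e-05)
   = 0.0431802 Hz

Step 2 — magnitude at f = 0.32 Hz:
|H(f)| = 1 / sqrt(1 + (f/fc)^2)
f/fc = 0.32 / 0.0431802 = 7.410804
|H| = 1 / sqrt(1 + 54.920016) = 0.1337262
|H|_dB = 20*log10(0.1337262) = -17.48 dB

fc = 0.0431802 Hz; |H(0.32 Hz)| = -17.48 dB


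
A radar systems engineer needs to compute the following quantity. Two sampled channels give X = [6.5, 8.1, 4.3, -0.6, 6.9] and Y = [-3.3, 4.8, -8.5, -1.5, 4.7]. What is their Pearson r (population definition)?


Pearson correlation coefficient (population):
r = cov(X,Y) / (std(X) * std(Y))
Mean X = 5.04, Mean Y = -0.76
Cov(X,Y) = 6.6724
Std(X) = 3.076101, Std(Y) = 5.052366
r = 0.4293

0.4293


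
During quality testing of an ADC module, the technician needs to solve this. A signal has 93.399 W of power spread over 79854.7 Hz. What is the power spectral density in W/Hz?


Power spectral density:
PSD = P / BW
    = 93.399 / 79854.7
    = 0.00116961 W/Hz

0.00116961 W/Hz


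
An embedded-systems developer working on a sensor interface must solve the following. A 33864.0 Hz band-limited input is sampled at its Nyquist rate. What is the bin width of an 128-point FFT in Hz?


Step 1 — Nyquist sampling rate:
fs = 2 * fmax = 2 * 33864.0 = 67728.0 Hz

Step 2 — DFT bin spacing:
df = fs / N = 67728.0 / 128 = 529.125 Hz

529.125 Hz


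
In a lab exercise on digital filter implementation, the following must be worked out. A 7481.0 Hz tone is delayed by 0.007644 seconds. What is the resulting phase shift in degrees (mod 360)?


Phase shift from frequency and time delay:
phi = 360 * f * t_delay
    = 360 * 7481.0 * 0.007644
    = 20586.52 degrees
    mod 360 = 66.52 degrees

66.52 degrees


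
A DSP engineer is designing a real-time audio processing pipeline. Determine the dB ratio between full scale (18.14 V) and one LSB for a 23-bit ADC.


Dynamic range from full-scale to LSB:
V_min = V_max / 2^bits = 18.14 / 2^23
DR = 20 * log10(V_max / V_min)
   = 20 * log10(2^23)
   = 20 * 23 * log10(2)
   = 138.47 dB

138.47 dB


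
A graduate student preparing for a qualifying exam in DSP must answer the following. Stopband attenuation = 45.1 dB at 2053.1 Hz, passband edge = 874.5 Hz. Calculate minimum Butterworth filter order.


Butterworth filter order formula:
n = log10(10^(A/10) - 1) / (2 * log10(f_stop/f_pass))
10^(45.1/10) - 1 = 32358.3657
f_stop/f_pass = 2053.1 / 874.5 = 2.3477
n = 6.0839 -> ceil = 7

7


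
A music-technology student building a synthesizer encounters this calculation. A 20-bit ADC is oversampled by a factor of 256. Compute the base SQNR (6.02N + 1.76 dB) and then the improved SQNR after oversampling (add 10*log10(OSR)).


Step 1 — baseline SQNR at Nyquist:
SQNR_base = 6.02*N + 1.76
          = 6.02*20 + 1.76
          = 122.16 dB

Step 2 — oversampling processing gain:
G = 10*log10(OSR) = 10*log10(256) = 24.08 dB

Step 3 — total:
SQNR_total = 122.16 + 24.08 = 146.24 dB

Base SQNR = 122.16 dB; oversampled SQNR = 146.24 dB


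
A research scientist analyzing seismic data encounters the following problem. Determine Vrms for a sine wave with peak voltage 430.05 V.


RMS voltage for a sinusoidal waveform:
V_rms = V_peak / sqrt(2)
      = 430.05 / 1.414214
      = 304.091 V

304.091 V


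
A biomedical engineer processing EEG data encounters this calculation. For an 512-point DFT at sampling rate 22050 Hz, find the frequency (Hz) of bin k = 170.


Frequency of DFT bin k:
f_k = k * fs / N
    = 170 * 22050 / 512
    = 3748500 / 512
    = 7321.289 Hz

7321.289 Hz


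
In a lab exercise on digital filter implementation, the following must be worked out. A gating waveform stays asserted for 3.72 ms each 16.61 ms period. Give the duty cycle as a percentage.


Duty cycle as a percentage:
DC = (t_on / T) * 100
   = (3.72 / 16.61) * 100
   = 0.223961 * 100
   = 22.4 %

22.4 %


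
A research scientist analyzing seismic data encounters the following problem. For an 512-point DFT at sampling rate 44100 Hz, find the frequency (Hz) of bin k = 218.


Frequency of DFT bin k:
f_k = k * fs / N
    = 218 * 44100 / 512
    = 9613800 / 512
    = 18776.953 Hz

18776.953 Hz


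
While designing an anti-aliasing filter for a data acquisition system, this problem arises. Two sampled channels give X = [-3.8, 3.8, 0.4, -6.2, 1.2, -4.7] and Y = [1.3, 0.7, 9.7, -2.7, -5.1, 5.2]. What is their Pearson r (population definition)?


Pearson correlation coefficient (population):
r = cov(X,Y) / (std(X) * std(Y))
Mean X = -1.55, Mean Y = 1.5167
Cov(X,Y) = 0.314167
Std(X) = 3.572931, Std(Y) = 4.878667
r = 0.018

0.018


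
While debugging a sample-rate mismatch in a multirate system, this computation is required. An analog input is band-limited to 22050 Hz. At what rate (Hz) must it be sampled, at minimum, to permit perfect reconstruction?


The Nyquist rate is twice the maximum frequency component.
fs_min = 2 * fmax
      = 2 * 22050
      = 44100 Hz

44100


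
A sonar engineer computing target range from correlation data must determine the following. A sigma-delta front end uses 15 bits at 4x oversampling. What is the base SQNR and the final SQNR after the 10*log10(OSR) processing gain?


Step 1 — baseline SQNR at Nyquist:
SQNR_base = 6.02*N + 1.76
          = 6.02*15 + 1.76
          = 92.06 dB

Step 2 — oversampling processing gain:
G = 10*log10(OSR) = 10*log10(4) = 6.02 dB

Step 3 — total:
SQNR_total = 92.06 + 6.02 = 98.08 dB

Base SQNR = 92.06 dB; oversampled SQNR = 98.08 dB


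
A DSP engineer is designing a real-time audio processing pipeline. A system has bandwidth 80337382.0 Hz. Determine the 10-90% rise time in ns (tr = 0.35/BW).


Rise time from bandwidth relationship:
tr = 0.35 / BW
   = 0.35 / 80337382.0
   = 4.356626906e-09 s
   = 4.3566 ns

4.3566 ns


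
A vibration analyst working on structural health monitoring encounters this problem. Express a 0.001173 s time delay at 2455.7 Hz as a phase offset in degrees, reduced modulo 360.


Phase shift from frequency and time delay:
phi = 360 * f * t_delay
    = 360 * 2455.7 * 0.001173
    = 1036.99 degrees
    mod 360 = 316.99 degrees

316.99 degrees


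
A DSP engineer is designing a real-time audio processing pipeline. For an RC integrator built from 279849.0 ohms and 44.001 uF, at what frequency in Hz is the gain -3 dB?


Cutoff frequency of a first-order RC filter:
fc = 1 / (2 * pi * R * C)
C = 44.001 uF = 4.4001e-05 F
fc = 1 / (2 * pi * 279849.0 * 4.4001e-05)
   = 1 / 77.368855844397
   = 0.012925 Hz

0.012925 Hz


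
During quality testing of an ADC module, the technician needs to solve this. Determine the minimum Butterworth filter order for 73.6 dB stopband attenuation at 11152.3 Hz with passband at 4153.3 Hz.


Butterworth filter order formula:
n = log10(10^(A/10) - 1) / (2 * log10(f_stop/f_pass))
10^(73.6/10) - 1 = 22908675.5277
f_stop/f_pass = 11152.3 / 4153.3 = 2.6852
n = 8.5787 -> ceil = 9

9


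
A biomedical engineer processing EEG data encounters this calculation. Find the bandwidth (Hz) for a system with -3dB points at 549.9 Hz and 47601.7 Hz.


Bandwidth is the difference of -3dB frequencies:
BW = f_high - f_low
   = 47601.7 - 549.9
   = 47051.8 Hz

47051.8 Hz


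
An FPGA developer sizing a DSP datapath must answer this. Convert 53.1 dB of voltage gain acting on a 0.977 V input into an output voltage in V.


Output voltage from dB gain:
V_out = V_in * 10^(gain_dB / 20)
      = 0.977 * 10^(53.1 / 20)
      = 0.977 * 451.855944
      = 441.4633 V

441.4633 V


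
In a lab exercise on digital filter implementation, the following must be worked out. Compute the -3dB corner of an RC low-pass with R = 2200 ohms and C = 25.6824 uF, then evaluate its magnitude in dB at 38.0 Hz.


Step 1 — cutoff frequency:
fc = 1 / (2*pi*R*C)
C = 25.6824 uF = 2.56824e-05 F
fc = 1 / (2*pi*2200*2.56824e-05)
   = 2.81684 Hz

Step 2 — magnitude at f = 38.0 Hz:
|H(f)| = 1 / sqrt(1 + (f/fc)^2)
f/fc = 38.0 / 2.81684 = 13.490294
|H| = 1 / sqrt(1 + 181.988032) = 0.0739245
|H|_dB = 20*log10(0.0739245) = -22.62 dB

fc = 2.81684 Hz; |H(38.0 Hz)| = -22.62 dB


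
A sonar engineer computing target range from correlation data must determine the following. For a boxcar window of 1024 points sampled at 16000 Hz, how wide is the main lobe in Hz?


Main lobe width for a rectangular window:
Width = 2 * fs / N
      = 2 * 16000 / 1024
      = 32000 / 1024
      = 31.25 Hz

31.25 Hz


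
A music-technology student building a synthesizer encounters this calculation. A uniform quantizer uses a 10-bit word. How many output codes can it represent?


Number of quantization levels = 2^N
= 2^10
= 1024

1024
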